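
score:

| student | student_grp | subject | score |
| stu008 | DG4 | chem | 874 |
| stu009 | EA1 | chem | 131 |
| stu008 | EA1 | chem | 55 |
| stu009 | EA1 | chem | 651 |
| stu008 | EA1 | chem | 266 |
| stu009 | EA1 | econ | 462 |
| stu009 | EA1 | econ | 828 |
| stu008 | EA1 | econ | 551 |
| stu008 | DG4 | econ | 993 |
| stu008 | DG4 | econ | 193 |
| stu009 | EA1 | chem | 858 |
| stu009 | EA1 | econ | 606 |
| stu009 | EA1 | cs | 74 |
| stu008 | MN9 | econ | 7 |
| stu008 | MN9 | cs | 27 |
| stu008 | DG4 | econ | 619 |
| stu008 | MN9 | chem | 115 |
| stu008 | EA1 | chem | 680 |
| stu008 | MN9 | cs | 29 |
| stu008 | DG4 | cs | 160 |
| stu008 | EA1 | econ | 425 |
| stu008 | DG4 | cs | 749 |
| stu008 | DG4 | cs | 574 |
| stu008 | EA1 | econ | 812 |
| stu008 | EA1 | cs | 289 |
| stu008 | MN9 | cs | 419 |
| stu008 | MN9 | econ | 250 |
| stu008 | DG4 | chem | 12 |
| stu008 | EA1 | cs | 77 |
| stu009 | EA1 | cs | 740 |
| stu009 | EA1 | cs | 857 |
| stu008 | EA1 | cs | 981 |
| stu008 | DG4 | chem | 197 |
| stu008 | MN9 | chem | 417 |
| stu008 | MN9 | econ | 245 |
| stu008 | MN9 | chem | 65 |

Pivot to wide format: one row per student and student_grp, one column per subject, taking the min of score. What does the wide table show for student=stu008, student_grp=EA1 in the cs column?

Rows with student=stu008, student_grp=EA1 and subject=cs: score values are 289, 77, 981.
min(289, 77, 981) = 77.

77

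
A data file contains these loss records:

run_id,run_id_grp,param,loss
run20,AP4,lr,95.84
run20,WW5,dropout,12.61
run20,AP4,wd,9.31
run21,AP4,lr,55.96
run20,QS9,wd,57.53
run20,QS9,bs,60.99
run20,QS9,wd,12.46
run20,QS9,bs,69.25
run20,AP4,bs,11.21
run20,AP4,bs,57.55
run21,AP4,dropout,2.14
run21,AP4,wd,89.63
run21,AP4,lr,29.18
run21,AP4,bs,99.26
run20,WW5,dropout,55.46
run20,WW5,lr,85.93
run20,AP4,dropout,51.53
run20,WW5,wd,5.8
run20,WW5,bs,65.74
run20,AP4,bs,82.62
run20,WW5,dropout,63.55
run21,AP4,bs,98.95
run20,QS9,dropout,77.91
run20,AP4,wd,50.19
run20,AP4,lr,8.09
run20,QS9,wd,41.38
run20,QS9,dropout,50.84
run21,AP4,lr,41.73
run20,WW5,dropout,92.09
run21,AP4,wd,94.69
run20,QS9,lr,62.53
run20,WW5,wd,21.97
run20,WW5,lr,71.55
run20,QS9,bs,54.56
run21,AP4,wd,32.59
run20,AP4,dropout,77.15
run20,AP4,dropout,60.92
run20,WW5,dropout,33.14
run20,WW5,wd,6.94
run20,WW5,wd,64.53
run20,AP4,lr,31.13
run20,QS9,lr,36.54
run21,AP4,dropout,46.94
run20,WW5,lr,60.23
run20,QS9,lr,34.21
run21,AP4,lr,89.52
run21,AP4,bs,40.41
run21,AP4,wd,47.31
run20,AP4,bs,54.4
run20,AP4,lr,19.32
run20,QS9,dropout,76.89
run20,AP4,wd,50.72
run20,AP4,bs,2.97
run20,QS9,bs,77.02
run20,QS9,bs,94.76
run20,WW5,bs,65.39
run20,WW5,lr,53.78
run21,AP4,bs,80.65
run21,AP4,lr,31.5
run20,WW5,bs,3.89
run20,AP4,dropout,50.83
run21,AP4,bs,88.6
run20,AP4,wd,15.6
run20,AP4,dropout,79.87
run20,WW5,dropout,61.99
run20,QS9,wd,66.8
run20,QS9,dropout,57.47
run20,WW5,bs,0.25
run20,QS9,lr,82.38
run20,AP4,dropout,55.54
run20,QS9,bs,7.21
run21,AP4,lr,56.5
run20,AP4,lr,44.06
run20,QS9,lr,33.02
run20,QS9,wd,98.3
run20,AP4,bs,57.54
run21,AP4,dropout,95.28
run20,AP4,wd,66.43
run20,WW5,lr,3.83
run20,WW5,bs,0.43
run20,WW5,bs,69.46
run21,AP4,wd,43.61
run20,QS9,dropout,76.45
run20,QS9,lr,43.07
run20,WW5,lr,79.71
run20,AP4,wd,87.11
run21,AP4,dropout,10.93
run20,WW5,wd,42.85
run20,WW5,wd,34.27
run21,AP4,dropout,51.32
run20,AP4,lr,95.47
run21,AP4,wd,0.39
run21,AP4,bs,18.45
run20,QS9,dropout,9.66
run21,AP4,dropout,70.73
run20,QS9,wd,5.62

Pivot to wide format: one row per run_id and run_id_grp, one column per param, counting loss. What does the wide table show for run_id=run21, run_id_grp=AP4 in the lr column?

Rows with run_id=run21, run_id_grp=AP4 and param=lr: loss values are 55.96, 29.18, 41.73, 89.52, 31.5, 56.5.
6 rows match — count = 6.

6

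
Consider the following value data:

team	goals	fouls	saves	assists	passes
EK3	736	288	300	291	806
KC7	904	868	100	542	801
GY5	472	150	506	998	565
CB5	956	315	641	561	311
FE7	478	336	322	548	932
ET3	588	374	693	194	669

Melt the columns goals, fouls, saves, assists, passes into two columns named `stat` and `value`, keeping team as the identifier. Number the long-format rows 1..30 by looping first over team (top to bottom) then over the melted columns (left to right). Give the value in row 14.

998

30 rows total (6 × 5). Row 14: index ⌊(14-1)/5⌋ = 2 into team → GY5; (14-1) mod 5 = 3 into the melted columns → assists.
So row 14 is (GY5, assists, 998); value = 998.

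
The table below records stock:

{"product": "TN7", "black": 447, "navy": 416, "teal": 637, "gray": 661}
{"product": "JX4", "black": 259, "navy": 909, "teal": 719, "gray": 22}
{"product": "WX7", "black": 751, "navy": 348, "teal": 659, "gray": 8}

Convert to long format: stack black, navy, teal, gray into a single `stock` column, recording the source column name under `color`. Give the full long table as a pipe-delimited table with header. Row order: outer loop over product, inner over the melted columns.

Each (product, column) pair becomes one row: 3 × 4 = 12 rows.
For example, (TN7, black) → stock=447.

| product | color | stock |
| TN7 | black | 447 |
| TN7 | navy | 416 |
| TN7 | teal | 637 |
| TN7 | gray | 661 |
| JX4 | black | 259 |
| JX4 | navy | 909 |
| JX4 | teal | 719 |
| JX4 | gray | 22 |
| WX7 | black | 751 |
| WX7 | navy | 348 |
| WX7 | teal | 659 |
| WX7 | gray | 8 |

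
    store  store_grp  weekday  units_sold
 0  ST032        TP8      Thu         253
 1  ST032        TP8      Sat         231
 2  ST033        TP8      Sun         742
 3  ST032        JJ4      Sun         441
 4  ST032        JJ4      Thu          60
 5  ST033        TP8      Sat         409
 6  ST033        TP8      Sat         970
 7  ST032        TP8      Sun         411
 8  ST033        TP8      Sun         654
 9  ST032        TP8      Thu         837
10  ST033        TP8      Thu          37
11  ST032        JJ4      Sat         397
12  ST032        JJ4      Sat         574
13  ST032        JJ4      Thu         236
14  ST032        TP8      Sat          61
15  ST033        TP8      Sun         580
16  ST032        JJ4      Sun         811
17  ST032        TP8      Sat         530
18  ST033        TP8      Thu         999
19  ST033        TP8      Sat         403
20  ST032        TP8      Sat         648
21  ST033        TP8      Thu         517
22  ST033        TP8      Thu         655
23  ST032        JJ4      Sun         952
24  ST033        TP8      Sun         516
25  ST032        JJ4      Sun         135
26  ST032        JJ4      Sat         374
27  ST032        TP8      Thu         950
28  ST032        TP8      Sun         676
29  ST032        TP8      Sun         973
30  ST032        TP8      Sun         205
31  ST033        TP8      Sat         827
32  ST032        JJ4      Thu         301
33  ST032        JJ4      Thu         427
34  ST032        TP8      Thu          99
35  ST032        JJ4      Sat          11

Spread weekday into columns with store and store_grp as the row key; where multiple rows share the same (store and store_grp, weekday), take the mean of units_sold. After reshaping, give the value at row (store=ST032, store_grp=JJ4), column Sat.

Rows with store=ST032, store_grp=JJ4 and weekday=Sat: units_sold values are 397, 574, 374, 11.
(397 + 574 + 374 + 11) / 4 = 339.

339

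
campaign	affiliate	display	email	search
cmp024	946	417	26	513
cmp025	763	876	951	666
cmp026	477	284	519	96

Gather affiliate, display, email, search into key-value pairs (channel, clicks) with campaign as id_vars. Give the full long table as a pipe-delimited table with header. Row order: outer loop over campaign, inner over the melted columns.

Each (campaign, column) pair becomes one row: 3 × 4 = 12 rows.
For example, (cmp024, affiliate) → clicks=946.

| campaign | channel | clicks |
| cmp024 | affiliate | 946 |
| cmp024 | display | 417 |
| cmp024 | email | 26 |
| cmp024 | search | 513 |
| cmp025 | affiliate | 763 |
| cmp025 | display | 876 |
| cmp025 | email | 951 |
| cmp025 | search | 666 |
| cmp026 | affiliate | 477 |
| cmp026 | display | 284 |
| cmp026 | email | 519 |
| cmp026 | search | 96 |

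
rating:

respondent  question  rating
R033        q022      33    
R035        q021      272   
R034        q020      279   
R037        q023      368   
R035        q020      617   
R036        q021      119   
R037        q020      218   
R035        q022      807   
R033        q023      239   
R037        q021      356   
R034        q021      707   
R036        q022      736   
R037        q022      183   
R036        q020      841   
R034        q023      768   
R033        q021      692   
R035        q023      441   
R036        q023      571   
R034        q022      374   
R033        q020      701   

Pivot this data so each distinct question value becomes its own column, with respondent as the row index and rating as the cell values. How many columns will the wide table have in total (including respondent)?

1 column for respondent plus 4 distinct question values → 5 columns.

5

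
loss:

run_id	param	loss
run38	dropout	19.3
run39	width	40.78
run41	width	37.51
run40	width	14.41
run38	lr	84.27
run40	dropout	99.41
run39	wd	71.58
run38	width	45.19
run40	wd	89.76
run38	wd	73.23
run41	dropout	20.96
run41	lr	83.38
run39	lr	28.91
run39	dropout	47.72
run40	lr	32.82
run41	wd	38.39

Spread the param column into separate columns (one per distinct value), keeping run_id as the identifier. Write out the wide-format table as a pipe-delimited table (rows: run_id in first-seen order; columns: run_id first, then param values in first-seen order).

Columns: run_id plus the 4 distinct param values (dropout, width, lr, wd).
For example, row run38 column dropout takes loss=19.3 from the long row (run38, dropout).

| run_id | dropout | width | lr | wd |
| run38 | 19.3 | 45.19 | 84.27 | 73.23 |
| run39 | 47.72 | 40.78 | 28.91 | 71.58 |
| run41 | 20.96 | 37.51 | 83.38 | 38.39 |
| run40 | 99.41 | 14.41 | 32.82 | 89.76 |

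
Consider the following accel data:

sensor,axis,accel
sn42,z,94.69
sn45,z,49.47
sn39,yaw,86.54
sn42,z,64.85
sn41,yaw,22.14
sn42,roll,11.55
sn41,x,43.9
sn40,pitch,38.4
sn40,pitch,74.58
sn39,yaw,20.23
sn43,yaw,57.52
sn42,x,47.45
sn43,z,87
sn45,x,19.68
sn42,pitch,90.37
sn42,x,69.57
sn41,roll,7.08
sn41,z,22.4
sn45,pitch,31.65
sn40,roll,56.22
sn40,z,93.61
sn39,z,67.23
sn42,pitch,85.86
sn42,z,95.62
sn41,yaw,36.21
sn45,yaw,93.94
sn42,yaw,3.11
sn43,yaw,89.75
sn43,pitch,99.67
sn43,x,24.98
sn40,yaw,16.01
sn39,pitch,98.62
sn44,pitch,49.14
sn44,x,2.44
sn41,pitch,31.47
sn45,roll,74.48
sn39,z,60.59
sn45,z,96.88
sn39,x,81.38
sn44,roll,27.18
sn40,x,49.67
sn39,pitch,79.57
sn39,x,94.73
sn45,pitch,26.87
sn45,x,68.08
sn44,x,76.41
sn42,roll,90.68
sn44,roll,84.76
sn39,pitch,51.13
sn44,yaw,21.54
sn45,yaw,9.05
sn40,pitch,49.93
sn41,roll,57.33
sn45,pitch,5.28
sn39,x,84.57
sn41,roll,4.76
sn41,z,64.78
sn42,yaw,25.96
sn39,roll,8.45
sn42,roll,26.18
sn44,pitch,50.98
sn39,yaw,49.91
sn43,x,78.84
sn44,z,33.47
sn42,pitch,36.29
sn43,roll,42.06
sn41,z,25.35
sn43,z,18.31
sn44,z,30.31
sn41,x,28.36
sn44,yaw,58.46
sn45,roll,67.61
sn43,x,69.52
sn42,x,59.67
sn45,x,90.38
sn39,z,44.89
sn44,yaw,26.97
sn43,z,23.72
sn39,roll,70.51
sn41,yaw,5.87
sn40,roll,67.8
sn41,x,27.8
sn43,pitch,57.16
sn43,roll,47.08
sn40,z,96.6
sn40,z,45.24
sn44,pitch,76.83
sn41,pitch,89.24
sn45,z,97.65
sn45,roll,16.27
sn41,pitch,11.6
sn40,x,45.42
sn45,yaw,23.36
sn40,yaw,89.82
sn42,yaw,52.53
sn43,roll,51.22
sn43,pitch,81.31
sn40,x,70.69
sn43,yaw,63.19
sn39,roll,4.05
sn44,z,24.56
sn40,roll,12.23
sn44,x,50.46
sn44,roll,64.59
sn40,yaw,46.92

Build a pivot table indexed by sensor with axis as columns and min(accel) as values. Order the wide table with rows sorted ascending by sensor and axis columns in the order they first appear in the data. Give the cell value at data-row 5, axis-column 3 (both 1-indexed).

With rows sorted ascending by sensor, row 5 is sensor=sn43. axis columns in first-appearance order: z, yaw, roll, x, pitch; column 3 is roll.
Long rows with sensor=sn43, axis=roll: min(42.06, 47.08, 51.22) = 42.06.

42.06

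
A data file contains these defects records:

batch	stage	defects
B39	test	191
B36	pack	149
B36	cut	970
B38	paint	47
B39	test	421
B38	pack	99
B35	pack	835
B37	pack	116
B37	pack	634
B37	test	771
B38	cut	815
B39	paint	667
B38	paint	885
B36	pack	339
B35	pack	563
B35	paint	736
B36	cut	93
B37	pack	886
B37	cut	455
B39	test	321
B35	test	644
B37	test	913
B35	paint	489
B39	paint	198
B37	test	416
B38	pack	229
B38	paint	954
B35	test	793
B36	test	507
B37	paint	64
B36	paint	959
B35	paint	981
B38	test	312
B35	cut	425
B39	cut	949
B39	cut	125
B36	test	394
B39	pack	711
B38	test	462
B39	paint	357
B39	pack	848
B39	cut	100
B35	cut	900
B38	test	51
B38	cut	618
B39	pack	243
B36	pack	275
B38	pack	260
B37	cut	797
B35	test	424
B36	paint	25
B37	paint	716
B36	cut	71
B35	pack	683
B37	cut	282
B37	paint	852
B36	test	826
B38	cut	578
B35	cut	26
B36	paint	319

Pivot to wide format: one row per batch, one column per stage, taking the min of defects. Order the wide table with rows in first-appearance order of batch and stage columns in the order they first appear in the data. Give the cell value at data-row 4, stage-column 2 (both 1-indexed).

With rows in first-appearance order of batch, row 4 is batch=B35. stage columns in first-appearance order: test, pack, cut, paint; column 2 is pack.
Long rows with batch=B35, stage=pack: min(835, 563, 683) = 563.

563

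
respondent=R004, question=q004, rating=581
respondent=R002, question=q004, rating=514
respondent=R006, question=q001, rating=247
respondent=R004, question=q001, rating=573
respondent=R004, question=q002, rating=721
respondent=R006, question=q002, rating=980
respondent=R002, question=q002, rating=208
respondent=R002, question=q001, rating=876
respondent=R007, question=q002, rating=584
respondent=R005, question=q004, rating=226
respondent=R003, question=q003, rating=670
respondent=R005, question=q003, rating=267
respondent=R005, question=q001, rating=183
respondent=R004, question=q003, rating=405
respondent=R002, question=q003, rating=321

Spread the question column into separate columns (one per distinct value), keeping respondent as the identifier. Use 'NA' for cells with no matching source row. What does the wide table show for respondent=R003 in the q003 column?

670

The long row with respondent=R003, question=q003 has rating=670.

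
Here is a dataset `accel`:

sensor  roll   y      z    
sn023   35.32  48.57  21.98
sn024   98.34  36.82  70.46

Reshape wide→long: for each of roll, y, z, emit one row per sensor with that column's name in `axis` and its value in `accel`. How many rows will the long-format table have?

2 sensor values × 3 melted columns = 6 rows.

6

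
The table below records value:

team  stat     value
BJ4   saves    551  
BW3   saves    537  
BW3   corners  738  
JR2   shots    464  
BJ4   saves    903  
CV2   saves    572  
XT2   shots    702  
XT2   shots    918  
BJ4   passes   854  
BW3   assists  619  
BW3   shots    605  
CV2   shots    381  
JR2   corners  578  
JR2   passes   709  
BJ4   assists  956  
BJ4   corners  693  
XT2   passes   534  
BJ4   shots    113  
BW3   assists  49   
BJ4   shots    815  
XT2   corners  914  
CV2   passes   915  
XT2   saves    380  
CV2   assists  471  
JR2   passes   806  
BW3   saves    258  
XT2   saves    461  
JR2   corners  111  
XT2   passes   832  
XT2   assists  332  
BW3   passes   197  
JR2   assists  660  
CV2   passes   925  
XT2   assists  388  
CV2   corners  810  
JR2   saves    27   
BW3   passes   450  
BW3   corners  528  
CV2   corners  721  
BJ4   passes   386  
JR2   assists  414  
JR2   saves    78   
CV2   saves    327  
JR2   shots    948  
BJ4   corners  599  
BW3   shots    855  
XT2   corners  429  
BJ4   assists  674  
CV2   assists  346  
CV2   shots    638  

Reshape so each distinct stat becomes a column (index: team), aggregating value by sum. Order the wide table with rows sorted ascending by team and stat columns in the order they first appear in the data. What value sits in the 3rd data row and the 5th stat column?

817

With rows sorted ascending by team, row 3 is team=CV2. stat columns in first-appearance order: saves, corners, shots, passes, assists; column 5 is assists.
Long rows with team=CV2, stat=assists: 471 + 346 = 817.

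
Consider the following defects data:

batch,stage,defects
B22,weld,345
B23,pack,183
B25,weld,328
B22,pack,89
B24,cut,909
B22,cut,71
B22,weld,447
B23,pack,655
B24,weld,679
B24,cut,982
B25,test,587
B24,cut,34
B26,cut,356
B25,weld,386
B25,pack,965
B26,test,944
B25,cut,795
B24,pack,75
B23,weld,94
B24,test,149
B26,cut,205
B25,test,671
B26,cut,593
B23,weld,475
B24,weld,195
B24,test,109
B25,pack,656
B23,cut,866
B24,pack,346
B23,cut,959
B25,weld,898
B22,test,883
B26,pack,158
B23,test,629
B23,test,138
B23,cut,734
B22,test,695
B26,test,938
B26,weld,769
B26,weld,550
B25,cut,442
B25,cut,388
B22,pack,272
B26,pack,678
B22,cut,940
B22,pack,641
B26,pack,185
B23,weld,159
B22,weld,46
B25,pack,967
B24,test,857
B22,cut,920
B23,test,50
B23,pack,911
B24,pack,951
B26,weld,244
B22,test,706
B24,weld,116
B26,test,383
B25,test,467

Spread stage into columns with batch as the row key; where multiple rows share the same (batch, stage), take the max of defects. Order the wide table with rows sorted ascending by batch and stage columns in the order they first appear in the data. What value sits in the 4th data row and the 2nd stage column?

967

With rows sorted ascending by batch, row 4 is batch=B25. stage columns in first-appearance order: weld, pack, cut, test; column 2 is pack.
Long rows with batch=B25, stage=pack: max(965, 656, 967) = 967.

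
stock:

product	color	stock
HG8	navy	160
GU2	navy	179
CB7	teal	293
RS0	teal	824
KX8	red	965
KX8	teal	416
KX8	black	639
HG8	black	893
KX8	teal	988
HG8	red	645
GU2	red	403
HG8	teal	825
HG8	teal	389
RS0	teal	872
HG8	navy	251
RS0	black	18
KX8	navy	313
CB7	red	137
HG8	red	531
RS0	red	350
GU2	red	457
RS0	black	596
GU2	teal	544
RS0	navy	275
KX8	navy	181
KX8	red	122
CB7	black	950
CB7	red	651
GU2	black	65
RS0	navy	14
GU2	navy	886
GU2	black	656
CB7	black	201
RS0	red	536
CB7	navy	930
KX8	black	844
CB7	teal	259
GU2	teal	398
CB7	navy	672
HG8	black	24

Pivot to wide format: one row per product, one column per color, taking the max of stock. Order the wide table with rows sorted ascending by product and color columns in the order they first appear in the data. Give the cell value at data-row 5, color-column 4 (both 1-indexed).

With rows sorted ascending by product, row 5 is product=RS0. color columns in first-appearance order: navy, teal, red, black; column 4 is black.
Long rows with product=RS0, color=black: max(18, 596) = 596.

596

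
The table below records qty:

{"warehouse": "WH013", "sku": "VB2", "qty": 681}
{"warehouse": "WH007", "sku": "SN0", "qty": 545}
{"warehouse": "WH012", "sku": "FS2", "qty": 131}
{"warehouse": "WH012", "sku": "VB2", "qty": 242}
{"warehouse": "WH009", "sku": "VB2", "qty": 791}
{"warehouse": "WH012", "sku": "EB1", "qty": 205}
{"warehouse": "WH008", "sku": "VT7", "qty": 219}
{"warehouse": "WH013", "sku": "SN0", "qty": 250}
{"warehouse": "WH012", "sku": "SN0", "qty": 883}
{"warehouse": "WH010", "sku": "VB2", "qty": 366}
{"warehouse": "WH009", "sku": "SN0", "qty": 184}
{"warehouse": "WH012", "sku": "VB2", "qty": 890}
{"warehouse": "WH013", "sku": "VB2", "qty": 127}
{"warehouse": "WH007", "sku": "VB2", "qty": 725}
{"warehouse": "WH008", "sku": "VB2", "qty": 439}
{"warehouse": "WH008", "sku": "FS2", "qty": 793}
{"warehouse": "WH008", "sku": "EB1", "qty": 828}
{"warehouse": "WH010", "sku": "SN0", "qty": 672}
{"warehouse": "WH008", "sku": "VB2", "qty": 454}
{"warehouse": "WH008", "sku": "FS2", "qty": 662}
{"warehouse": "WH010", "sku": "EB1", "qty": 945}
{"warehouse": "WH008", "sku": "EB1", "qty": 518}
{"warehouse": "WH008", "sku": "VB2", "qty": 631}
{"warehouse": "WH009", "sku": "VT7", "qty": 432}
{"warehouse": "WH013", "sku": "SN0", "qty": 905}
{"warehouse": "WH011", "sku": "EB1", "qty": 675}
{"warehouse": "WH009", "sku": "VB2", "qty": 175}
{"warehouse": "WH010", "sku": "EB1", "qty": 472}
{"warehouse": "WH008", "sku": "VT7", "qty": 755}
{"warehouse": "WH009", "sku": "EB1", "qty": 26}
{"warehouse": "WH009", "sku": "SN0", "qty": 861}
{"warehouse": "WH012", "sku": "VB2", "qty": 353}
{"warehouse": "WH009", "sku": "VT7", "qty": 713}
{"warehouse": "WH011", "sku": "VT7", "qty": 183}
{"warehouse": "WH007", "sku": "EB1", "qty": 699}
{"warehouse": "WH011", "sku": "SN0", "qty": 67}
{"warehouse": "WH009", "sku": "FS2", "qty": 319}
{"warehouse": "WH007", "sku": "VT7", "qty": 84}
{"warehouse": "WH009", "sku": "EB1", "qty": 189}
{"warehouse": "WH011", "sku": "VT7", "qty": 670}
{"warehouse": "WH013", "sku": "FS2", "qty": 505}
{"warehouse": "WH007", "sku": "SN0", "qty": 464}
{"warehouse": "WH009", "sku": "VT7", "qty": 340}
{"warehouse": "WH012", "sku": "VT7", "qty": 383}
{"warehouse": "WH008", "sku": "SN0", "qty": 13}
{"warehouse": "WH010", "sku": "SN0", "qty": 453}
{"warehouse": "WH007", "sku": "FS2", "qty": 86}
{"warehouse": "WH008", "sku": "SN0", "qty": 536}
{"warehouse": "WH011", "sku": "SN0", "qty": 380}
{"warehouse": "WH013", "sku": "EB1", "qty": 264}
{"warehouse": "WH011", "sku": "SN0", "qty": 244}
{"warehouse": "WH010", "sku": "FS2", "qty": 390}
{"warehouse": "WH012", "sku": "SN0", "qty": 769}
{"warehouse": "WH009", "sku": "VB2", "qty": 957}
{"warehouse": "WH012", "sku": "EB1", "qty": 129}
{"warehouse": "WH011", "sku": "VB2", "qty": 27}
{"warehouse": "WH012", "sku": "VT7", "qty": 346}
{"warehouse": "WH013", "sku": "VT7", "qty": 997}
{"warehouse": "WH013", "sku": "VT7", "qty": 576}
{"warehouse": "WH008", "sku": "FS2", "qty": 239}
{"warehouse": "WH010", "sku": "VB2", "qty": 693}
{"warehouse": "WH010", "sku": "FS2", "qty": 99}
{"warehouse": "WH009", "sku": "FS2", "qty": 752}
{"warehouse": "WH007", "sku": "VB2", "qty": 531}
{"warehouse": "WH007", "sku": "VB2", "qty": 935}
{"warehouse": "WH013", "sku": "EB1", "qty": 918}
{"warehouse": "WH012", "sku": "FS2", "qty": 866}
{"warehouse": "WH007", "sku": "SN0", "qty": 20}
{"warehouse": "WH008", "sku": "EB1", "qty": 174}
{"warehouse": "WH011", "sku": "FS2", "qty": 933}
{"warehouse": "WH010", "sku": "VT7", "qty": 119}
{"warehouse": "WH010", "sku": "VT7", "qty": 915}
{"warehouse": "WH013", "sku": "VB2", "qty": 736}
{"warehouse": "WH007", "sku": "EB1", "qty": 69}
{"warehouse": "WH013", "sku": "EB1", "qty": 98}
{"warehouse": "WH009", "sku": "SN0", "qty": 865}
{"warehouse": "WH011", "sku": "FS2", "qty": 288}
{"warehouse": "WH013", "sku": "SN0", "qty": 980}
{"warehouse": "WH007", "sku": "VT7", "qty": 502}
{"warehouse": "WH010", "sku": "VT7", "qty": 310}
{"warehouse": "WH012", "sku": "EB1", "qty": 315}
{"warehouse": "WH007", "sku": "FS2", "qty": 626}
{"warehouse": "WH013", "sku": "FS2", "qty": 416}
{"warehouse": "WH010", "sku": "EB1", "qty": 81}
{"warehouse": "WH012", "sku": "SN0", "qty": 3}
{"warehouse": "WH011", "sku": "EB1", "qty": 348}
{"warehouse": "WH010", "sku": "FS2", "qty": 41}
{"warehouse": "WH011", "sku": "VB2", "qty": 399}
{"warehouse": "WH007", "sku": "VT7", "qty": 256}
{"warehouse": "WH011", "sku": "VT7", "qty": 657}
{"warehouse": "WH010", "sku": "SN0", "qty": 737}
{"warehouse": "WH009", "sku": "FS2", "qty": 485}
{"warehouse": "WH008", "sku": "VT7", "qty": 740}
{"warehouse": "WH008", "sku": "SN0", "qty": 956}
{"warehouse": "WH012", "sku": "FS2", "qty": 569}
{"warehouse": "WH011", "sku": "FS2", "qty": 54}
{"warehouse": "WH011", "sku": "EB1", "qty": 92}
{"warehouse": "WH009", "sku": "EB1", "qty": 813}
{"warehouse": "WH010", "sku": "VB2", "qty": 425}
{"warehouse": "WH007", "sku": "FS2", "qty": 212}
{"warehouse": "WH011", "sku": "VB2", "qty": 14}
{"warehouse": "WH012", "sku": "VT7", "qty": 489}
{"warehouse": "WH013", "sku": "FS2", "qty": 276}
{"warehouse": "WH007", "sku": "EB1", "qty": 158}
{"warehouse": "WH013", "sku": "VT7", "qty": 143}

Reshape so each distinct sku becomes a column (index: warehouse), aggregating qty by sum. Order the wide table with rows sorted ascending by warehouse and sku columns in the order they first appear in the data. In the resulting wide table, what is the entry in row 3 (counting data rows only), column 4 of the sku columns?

1028

With rows sorted ascending by warehouse, row 3 is warehouse=WH009. sku columns in first-appearance order: VB2, SN0, FS2, EB1, VT7; column 4 is EB1.
Long rows with warehouse=WH009, sku=EB1: 26 + 189 + 813 = 1028.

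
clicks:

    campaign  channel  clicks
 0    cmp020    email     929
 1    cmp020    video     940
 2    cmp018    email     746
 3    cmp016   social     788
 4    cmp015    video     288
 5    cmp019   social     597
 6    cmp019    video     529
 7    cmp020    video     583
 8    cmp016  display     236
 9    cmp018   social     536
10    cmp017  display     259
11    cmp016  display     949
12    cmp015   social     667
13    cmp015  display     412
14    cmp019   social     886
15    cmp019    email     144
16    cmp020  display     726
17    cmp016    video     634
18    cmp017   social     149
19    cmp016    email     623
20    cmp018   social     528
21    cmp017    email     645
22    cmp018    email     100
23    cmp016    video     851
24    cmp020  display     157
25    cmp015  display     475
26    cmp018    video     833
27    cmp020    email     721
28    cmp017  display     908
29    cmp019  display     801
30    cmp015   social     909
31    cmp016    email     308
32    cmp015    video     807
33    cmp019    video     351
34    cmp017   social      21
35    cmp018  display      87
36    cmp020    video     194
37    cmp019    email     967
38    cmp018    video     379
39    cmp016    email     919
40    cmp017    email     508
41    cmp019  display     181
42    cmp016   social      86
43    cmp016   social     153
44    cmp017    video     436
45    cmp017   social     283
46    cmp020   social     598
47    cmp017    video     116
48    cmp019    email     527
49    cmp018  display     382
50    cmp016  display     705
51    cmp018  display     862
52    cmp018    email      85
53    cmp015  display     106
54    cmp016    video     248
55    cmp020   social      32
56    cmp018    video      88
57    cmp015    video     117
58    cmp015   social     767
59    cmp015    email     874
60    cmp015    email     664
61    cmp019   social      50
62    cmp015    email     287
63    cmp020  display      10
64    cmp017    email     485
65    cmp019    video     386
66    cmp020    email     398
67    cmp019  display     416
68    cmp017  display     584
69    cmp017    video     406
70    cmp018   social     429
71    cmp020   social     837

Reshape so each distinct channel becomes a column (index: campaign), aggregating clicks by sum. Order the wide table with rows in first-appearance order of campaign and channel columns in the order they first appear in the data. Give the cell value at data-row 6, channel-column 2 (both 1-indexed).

958

With rows in first-appearance order of campaign, row 6 is campaign=cmp017. channel columns in first-appearance order: email, video, social, display; column 2 is video.
Long rows with campaign=cmp017, channel=video: 436 + 116 + 406 = 958.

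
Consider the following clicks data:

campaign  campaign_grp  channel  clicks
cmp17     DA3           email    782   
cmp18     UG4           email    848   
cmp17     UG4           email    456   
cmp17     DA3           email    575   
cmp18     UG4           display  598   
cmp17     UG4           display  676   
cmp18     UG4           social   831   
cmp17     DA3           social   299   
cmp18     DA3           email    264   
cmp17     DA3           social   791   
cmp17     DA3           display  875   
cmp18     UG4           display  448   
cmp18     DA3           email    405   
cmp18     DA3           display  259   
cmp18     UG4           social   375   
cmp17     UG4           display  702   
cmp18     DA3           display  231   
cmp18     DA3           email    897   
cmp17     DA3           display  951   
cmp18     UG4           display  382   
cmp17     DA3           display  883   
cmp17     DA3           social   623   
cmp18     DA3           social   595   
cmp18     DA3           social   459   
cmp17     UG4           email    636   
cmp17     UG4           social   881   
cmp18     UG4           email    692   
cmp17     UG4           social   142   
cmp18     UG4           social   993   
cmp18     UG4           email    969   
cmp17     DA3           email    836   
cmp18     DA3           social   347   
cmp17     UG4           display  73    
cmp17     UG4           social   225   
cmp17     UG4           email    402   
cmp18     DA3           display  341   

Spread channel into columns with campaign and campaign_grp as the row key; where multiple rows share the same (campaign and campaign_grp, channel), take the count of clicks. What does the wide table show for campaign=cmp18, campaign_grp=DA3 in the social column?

Rows with campaign=cmp18, campaign_grp=DA3 and channel=social: clicks values are 595, 459, 347.
3 rows match — count = 3.

3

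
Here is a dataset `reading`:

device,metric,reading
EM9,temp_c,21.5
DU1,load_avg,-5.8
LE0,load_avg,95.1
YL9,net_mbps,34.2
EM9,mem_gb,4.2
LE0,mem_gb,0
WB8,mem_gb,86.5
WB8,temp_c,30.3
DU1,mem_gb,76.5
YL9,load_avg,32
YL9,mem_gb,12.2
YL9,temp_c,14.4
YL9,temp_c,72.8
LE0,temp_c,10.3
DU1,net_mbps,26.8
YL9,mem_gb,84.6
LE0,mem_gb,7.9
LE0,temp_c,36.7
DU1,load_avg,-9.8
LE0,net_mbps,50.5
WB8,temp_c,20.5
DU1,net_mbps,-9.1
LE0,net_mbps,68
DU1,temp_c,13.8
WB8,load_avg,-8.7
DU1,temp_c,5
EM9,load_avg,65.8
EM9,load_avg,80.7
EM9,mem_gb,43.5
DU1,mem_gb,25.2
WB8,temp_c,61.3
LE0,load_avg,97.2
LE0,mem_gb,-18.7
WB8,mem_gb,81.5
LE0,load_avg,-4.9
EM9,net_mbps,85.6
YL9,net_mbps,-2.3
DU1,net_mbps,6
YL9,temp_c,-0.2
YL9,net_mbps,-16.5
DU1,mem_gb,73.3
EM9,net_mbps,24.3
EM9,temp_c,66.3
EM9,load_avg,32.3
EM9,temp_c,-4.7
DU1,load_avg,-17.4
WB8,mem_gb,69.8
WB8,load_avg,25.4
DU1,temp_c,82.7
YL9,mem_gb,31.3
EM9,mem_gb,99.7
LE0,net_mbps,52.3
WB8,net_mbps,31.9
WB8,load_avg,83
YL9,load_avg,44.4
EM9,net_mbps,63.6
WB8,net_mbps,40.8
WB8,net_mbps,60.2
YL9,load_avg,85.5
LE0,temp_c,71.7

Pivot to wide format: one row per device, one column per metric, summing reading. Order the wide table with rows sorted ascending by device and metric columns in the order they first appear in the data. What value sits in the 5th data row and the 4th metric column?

128.1

With rows sorted ascending by device, row 5 is device=YL9. metric columns in first-appearance order: temp_c, load_avg, net_mbps, mem_gb; column 4 is mem_gb.
Long rows with device=YL9, metric=mem_gb: 12.2 + 84.6 + 31.3 = 128.1.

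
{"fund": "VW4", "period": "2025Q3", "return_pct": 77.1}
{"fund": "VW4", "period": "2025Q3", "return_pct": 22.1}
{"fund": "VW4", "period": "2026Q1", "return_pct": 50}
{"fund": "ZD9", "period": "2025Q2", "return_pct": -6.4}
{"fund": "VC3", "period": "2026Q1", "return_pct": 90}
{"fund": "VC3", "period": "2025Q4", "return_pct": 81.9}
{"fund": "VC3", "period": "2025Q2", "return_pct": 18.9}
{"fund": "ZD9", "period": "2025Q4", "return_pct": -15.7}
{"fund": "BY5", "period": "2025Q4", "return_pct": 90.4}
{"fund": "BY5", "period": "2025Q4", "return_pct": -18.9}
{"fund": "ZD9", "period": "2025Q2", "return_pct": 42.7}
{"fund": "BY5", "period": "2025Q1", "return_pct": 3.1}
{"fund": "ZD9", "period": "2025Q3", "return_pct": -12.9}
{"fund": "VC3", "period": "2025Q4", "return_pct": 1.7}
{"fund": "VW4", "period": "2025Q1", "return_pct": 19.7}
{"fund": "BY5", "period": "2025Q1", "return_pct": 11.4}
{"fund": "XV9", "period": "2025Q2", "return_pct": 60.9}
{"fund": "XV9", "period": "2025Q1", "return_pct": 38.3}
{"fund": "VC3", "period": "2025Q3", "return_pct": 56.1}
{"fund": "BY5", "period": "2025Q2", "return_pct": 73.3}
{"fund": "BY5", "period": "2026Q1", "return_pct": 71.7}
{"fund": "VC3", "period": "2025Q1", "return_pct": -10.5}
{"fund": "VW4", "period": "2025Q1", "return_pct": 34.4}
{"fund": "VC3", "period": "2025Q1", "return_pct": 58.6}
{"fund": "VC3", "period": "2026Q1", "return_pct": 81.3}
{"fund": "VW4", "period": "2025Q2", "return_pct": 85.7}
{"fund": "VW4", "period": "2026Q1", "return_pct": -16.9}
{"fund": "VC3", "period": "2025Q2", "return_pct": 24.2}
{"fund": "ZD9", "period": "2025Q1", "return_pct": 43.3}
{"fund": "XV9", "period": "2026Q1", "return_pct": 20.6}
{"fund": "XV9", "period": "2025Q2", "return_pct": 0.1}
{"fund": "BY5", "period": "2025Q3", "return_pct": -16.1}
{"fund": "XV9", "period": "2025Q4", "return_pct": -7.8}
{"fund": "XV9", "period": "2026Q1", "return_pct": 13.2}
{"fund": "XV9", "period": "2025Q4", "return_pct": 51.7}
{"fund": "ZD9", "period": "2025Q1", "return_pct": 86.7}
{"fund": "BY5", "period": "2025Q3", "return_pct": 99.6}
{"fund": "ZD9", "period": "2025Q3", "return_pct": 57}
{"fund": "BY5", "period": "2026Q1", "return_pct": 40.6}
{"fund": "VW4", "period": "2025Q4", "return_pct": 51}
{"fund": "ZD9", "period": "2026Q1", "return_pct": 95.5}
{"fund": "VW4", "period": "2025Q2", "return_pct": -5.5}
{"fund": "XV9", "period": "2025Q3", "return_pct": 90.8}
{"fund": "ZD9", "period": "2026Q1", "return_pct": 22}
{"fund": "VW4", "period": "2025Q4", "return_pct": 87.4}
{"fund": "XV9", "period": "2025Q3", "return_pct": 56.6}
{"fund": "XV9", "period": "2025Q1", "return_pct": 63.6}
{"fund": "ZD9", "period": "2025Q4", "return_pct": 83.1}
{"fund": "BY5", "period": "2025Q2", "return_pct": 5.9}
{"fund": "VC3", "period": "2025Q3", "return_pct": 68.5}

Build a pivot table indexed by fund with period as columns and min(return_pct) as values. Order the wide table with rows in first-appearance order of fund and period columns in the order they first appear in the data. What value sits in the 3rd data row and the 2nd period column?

With rows in first-appearance order of fund, row 3 is fund=VC3. period columns in first-appearance order: 2025Q3, 2026Q1, 2025Q2, 2025Q4, 2025Q1; column 2 is 2026Q1.
Long rows with fund=VC3, period=2026Q1: min(90, 81.3) = 81.3.

81.3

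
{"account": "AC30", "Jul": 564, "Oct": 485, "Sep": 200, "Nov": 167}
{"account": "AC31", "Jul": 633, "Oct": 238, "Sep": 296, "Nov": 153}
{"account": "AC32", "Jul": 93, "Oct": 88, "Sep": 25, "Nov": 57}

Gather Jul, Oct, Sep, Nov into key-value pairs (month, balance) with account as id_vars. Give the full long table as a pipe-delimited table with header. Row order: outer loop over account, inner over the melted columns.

Each (account, column) pair becomes one row: 3 × 4 = 12 rows.
For example, (AC30, Jul) → balance=564.

| account | month | balance |
| AC30 | Jul | 564 |
| AC30 | Oct | 485 |
| AC30 | Sep | 200 |
| AC30 | Nov | 167 |
| AC31 | Jul | 633 |
| AC31 | Oct | 238 |
| AC31 | Sep | 296 |
| AC31 | Nov | 153 |
| AC32 | Jul | 93 |
| AC32 | Oct | 88 |
| AC32 | Sep | 25 |
| AC32 | Nov | 57 |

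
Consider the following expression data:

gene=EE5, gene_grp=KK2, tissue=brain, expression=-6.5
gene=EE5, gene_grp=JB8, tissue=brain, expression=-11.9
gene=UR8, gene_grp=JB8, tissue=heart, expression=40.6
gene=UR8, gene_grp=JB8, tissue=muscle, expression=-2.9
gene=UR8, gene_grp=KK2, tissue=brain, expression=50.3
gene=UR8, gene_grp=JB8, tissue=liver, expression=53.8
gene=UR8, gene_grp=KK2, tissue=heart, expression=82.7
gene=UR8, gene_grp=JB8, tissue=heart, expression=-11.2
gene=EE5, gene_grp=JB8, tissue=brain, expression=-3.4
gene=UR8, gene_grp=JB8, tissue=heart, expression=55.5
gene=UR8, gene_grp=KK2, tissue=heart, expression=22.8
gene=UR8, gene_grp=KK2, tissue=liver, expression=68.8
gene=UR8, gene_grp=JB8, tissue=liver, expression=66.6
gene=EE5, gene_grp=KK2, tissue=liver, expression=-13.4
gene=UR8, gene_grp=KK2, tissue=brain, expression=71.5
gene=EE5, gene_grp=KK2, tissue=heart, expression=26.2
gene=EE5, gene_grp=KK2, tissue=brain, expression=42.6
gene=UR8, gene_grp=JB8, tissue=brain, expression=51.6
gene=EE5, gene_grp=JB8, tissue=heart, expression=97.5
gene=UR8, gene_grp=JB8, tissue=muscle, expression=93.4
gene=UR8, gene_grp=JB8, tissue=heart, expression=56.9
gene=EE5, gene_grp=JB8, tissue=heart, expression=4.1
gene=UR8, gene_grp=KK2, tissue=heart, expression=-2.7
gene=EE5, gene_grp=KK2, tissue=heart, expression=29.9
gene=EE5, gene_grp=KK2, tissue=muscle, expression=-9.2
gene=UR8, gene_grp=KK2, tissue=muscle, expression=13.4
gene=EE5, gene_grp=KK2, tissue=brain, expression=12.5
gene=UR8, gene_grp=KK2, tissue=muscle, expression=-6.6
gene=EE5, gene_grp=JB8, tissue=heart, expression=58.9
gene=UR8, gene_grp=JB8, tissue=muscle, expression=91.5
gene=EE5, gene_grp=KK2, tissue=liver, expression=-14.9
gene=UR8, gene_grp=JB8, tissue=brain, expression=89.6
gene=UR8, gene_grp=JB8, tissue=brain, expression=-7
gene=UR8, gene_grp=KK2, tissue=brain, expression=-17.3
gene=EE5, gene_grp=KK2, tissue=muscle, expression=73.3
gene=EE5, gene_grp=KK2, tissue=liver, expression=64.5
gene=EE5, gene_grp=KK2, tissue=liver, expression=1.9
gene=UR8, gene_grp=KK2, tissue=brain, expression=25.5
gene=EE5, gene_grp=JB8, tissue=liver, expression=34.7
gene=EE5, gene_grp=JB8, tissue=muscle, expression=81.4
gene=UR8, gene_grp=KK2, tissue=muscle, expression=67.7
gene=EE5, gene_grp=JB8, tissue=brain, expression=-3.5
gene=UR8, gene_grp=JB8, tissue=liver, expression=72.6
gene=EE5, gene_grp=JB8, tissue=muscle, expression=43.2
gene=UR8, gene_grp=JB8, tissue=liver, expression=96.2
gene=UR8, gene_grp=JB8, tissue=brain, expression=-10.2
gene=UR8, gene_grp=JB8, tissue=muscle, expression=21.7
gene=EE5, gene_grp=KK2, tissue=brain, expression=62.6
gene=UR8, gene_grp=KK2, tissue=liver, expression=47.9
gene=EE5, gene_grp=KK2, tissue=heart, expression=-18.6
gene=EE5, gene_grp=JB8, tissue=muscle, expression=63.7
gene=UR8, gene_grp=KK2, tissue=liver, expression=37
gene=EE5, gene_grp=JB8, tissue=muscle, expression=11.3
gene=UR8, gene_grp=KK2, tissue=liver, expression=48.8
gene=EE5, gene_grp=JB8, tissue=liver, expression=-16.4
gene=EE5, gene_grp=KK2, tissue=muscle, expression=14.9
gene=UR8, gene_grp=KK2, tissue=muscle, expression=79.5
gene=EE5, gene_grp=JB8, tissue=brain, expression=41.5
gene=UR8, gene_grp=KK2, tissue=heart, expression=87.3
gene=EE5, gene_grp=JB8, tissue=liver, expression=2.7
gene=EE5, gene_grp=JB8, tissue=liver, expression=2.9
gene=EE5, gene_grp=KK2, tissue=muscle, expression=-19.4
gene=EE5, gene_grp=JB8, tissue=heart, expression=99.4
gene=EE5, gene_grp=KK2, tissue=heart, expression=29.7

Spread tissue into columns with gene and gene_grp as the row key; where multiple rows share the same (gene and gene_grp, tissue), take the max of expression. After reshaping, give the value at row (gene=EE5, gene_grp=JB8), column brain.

41.5

Rows with gene=EE5, gene_grp=JB8 and tissue=brain: expression values are -11.9, -3.4, -3.5, 41.5.
max(-11.9, -3.4, -3.5, 41.5) = 41.5.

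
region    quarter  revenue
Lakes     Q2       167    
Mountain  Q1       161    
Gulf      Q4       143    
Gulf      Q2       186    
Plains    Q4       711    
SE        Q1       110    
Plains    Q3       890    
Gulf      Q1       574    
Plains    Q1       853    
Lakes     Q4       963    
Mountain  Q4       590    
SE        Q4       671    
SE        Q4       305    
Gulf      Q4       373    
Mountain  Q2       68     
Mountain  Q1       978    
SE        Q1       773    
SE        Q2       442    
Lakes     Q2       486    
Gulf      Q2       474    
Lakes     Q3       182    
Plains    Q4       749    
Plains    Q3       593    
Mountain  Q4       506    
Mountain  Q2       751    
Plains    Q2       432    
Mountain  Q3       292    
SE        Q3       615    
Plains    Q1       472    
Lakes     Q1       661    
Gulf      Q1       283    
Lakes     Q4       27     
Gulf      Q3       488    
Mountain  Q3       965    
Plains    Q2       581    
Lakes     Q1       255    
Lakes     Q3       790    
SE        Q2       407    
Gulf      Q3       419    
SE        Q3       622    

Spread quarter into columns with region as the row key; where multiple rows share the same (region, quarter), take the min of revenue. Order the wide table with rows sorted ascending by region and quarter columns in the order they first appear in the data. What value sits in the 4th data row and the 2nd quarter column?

With rows sorted ascending by region, row 4 is region=Plains. quarter columns in first-appearance order: Q2, Q1, Q4, Q3; column 2 is Q1.
Long rows with region=Plains, quarter=Q1: min(853, 472) = 472.

472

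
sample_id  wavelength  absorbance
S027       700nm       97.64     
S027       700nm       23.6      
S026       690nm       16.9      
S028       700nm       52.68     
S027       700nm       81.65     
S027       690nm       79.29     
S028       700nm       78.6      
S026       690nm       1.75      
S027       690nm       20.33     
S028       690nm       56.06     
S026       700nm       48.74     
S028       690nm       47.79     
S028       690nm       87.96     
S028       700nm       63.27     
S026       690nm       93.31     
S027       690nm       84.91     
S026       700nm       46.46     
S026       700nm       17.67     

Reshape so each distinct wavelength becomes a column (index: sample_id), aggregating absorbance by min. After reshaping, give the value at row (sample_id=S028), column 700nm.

Rows with sample_id=S028 and wavelength=700nm: absorbance values are 52.68, 78.6, 63.27.
min(52.68, 78.6, 63.27) = 52.68.

52.68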